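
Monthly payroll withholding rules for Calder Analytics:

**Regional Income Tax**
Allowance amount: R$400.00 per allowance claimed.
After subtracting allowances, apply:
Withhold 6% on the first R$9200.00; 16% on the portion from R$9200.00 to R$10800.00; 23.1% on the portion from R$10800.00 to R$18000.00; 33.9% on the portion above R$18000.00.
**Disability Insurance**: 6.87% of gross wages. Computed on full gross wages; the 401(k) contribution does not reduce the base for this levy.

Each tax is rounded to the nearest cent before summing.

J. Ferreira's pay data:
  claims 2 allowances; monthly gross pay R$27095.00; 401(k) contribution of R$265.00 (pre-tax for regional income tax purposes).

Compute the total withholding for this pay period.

Regional Income Tax: taxable = R$27095.00 − R$265.00 − 2×R$400.00 = R$26030.00
  R$2471.20 + 33.9% × (R$26030.00 − R$18000.00) = R$2471.20 + 33.9% × R$8030.00 = R$5193.37
Disability Insurance: 6.87% × R$27095.00 = R$1861.43
Total: R$5193.37 + R$1861.43 = R$7054.80

R$7054.80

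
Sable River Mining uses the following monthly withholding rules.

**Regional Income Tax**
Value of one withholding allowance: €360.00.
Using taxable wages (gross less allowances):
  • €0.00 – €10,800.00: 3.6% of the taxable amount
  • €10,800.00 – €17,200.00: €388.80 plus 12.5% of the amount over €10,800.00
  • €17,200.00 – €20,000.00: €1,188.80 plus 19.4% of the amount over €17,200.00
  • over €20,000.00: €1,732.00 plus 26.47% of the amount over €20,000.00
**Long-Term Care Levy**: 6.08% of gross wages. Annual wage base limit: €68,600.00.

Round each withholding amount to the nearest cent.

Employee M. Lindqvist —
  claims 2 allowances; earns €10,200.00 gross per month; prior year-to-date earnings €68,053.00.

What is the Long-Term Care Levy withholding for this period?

€33.26

Long-Term Care Levy: cap €68,600.00 − YTD €68,053.00 = €547.00 subject; 6.08% × €547.00 = €33.26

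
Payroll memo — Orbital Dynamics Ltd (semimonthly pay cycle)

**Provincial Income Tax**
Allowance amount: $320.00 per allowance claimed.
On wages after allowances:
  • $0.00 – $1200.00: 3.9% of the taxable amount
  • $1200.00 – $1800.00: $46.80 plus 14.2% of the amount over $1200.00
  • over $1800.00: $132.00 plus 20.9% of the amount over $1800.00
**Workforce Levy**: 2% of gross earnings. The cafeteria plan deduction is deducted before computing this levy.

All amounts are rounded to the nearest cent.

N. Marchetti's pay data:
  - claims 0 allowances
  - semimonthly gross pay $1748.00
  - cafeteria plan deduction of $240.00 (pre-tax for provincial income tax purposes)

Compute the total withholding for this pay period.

$120.70

Provincial Income Tax: taxable = $1748.00 − $240.00 = $1508.00
  $46.80 + 14.2% × ($1508.00 − $1200.00) = $46.80 + 14.2% × $308.00 = $90.54
Workforce Levy: 2% × $1508.00 = $30.16
Total: $90.54 + $30.16 = $120.70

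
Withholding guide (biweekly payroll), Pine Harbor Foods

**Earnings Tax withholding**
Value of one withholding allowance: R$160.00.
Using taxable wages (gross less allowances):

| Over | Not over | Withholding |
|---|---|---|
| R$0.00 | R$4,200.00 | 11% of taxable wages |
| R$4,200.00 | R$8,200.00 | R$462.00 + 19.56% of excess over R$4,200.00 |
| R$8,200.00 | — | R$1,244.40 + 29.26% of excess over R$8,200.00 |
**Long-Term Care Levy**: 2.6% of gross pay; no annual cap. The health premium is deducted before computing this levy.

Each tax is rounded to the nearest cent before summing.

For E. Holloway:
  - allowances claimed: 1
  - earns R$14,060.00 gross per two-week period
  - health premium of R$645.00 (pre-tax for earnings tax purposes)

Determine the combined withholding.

Earnings Tax: taxable = R$14,060.00 − R$645.00 − 1×R$160.00 = R$13,255.00
  R$1,244.40 + 29.26% × (R$13,255.00 − R$8,200.00) = R$1,244.40 + 29.26% × R$5,055.00 = R$2,723.49
Long-Term Care Levy: 2.6% × R$13,415.00 = R$348.79
Total: R$2,723.49 + R$348.79 = R$3,072.28

R$3,072.28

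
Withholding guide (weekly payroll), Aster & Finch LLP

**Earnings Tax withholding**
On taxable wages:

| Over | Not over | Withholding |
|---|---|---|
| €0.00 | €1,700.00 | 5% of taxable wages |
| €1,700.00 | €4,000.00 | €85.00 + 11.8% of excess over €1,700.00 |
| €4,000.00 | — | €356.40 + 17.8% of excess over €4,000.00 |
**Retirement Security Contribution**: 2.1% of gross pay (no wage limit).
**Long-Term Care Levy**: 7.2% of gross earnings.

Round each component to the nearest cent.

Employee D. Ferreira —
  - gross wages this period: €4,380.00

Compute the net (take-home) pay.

Earnings Tax: taxable = €4,380.00
  €356.40 + 17.8% × (€4,380.00 − €4,000.00) = €356.40 + 17.8% × €380.00 = €424.04
Retirement Security Contribution: 2.1% × €4,380.00 = €91.98
Long-Term Care Levy: 7.2% × €4,380.00 = €315.36
Total withheld: €424.04 + €91.98 + €315.36 = €831.38
Net pay: €4,380.00 − €831.38 = €3,548.62

€3,548.62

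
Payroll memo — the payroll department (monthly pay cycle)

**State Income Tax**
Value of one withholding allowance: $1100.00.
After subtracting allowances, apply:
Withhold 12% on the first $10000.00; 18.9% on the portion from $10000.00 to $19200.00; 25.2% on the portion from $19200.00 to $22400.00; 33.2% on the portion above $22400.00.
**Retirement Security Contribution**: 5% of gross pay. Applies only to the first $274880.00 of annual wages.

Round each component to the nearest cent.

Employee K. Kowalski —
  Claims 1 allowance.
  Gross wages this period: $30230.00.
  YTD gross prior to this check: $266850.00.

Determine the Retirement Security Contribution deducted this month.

$401.50

Retirement Security Contribution: cap $274880.00 − YTD $266850.00 = $8030.00 subject; 5% × $8030.00 = $401.50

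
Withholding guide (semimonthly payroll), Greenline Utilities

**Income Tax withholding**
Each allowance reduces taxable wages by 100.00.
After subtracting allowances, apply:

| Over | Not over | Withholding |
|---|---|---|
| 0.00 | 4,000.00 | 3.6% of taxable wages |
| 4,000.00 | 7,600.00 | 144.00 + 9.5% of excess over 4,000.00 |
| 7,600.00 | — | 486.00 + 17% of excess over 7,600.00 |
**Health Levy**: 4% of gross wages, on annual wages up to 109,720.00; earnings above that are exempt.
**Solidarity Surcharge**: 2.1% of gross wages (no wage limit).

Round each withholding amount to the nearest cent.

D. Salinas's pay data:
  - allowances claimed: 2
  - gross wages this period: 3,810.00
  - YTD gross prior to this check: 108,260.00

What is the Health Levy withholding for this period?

Health Levy: cap 109,720.00 − YTD 108,260.00 = 1,460.00 subject; 4% × 1,460.00 = 58.40

58.40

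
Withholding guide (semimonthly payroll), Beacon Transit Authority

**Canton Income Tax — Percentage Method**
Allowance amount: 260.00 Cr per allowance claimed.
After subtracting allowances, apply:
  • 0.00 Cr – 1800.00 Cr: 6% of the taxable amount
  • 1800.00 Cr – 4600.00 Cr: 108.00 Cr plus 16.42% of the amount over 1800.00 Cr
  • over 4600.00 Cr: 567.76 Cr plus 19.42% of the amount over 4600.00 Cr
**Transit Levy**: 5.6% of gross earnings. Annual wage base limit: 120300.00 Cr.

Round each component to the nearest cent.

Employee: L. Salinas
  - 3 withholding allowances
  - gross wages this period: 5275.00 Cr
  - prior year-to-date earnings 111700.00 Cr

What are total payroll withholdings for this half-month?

Canton Income Tax: taxable = 5275.00 Cr − 3×260.00 Cr = 4495.00 Cr
  108.00 Cr + 16.42% × (4495.00 Cr − 1800.00 Cr) = 108.00 Cr + 16.42% × 2695.00 Cr = 550.52 Cr
Transit Levy: 5.6% × 5275.00 Cr = 295.40 Cr
Total: 550.52 Cr + 295.40 Cr = 845.92 Cr

845.92 Cr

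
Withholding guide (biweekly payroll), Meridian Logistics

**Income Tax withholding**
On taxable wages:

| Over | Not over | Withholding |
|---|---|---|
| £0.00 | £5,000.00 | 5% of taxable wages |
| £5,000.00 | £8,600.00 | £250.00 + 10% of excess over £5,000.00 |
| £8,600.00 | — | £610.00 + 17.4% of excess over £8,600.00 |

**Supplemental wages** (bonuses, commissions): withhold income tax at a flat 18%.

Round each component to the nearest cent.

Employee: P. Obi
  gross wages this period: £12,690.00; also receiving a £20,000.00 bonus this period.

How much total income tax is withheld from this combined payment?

£4,921.66

Income Tax: taxable = £12,690.00
  £610.00 + 17.4% × (£12,690.00 − £8,600.00) = £610.00 + 17.4% × £4,090.00 = £1,321.66
Supplemental (18% flat on bonus): 18% × £20,000.00 = £3,600.00
Total income tax: £1,321.66 + £3,600.00 = £4,921.66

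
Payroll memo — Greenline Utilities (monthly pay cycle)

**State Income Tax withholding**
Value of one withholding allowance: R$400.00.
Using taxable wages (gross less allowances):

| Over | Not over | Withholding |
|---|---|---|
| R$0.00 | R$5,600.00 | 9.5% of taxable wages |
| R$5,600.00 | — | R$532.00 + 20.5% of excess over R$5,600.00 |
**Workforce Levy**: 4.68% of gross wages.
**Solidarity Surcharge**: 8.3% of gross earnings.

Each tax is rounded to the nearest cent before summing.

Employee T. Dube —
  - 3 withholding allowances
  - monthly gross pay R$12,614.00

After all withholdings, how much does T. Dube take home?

State Income Tax: taxable = R$12,614.00 − 3×R$400.00 = R$11,414.00
  R$532.00 + 20.5% × (R$11,414.00 − R$5,600.00) = R$532.00 + 20.5% × R$5,814.00 = R$1,723.87
Workforce Levy: 4.68% × R$12,614.00 = R$590.34
Solidarity Surcharge: 8.3% × R$12,614.00 = R$1,046.96
Total withheld: R$1,723.87 + R$590.34 + R$1,046.96 = R$3,361.17
Net pay: R$12,614.00 − R$3,361.17 = R$9,252.83

R$9,252.83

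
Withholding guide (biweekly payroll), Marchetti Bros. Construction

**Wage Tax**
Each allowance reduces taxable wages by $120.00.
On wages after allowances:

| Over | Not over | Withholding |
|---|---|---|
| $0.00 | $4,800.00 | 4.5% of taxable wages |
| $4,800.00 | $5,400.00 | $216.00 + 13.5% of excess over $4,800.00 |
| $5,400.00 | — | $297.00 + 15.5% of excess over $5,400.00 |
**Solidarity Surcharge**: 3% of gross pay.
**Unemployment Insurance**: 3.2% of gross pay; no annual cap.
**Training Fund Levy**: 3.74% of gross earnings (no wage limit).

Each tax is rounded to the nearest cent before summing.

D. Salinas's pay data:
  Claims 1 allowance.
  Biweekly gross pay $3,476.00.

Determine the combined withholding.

$496.53

Wage Tax: taxable = $3,476.00 − 1×$120.00 = $3,356.00
  4.5% × $3,356.00 = $151.02
Solidarity Surcharge: 3% × $3,476.00 = $104.28
Unemployment Insurance: 3.2% × $3,476.00 = $111.23
Training Fund Levy: 3.74% × $3,476.00 = $130.00
Total: $151.02 + $104.28 + $111.23 + $130.00 = $496.53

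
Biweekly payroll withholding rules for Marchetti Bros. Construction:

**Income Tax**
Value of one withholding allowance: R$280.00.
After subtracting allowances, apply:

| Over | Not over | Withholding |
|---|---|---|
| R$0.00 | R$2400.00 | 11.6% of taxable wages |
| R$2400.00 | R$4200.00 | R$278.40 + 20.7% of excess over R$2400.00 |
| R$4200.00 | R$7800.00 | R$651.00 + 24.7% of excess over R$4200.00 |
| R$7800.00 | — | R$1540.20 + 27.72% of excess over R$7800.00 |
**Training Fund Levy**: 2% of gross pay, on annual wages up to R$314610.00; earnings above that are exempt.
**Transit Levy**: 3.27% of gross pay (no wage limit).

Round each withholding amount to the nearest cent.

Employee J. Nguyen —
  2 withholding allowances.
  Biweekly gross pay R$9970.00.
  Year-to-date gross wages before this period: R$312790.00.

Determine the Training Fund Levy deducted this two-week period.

R$36.40

Training Fund Levy: cap R$314610.00 − YTD R$312790.00 = R$1820.00 subject; 2% × R$1820.00 = R$36.40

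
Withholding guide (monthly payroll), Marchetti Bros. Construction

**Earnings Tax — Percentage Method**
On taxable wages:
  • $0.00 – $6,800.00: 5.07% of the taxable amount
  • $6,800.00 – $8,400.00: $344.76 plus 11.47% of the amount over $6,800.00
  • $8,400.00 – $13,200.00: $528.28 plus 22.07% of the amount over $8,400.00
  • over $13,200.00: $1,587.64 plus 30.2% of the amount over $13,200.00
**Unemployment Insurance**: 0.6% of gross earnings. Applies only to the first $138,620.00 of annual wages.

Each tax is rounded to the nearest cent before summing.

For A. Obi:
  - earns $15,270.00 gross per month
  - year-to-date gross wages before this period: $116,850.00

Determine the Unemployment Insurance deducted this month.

$91.62

Unemployment Insurance: 0.6% × $15,270.00 = $91.62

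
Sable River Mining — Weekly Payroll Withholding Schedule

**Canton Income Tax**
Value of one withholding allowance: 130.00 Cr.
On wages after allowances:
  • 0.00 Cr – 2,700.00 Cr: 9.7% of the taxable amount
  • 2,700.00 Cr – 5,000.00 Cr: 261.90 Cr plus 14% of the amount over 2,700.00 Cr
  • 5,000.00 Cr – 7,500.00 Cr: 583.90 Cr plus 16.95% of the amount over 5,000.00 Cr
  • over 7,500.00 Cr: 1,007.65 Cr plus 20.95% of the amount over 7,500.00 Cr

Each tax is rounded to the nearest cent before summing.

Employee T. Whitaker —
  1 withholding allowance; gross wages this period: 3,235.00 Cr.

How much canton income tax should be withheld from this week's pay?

318.60 Cr

Canton Income Tax: taxable = 3,235.00 Cr − 1×130.00 Cr = 3,105.00 Cr
  261.90 Cr + 14% × (3,105.00 Cr − 2,700.00 Cr) = 261.90 Cr + 14% × 405.00 Cr = 318.60 Cr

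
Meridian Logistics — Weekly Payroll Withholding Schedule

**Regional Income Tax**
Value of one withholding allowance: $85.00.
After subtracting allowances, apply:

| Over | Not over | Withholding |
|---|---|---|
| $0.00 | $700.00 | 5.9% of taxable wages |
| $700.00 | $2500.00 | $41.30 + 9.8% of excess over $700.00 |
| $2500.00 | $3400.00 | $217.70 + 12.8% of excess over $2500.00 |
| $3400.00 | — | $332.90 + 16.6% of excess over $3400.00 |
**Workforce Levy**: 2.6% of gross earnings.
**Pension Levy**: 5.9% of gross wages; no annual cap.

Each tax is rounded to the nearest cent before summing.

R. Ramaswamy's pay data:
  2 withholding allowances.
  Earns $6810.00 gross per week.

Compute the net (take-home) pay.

$5360.41

Regional Income Tax: taxable = $6810.00 − 2×$85.00 = $6640.00
  $332.90 + 16.6% × ($6640.00 − $3400.00) = $332.90 + 16.6% × $3240.00 = $870.74
Workforce Levy: 2.6% × $6810.00 = $177.06
Pension Levy: 5.9% × $6810.00 = $401.79
Total withheld: $870.74 + $177.06 + $401.79 = $1449.59
Net pay: $6810.00 − $1449.59 = $5360.41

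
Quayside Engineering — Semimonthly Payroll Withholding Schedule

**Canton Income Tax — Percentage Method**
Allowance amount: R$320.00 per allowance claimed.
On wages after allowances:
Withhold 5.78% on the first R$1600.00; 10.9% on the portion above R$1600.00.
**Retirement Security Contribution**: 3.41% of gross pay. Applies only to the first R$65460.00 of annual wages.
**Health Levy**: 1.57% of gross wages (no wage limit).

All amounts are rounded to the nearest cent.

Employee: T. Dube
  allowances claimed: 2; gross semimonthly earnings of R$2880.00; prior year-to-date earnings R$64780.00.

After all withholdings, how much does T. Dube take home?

Canton Income Tax: taxable = R$2880.00 − 2×R$320.00 = R$2240.00
  R$92.48 + 10.9% × (R$2240.00 − R$1600.00) = R$92.48 + 10.9% × R$640.00 = R$162.24
Retirement Security Contribution: cap R$65460.00 − YTD R$64780.00 = R$680.00 subject; 3.41% × R$680.00 = R$23.19
Health Levy: 1.57% × R$2880.00 = R$45.22
Total withheld: R$162.24 + R$23.19 + R$45.22 = R$230.65
Net pay: R$2880.00 − R$230.65 = R$2649.35

R$2649.35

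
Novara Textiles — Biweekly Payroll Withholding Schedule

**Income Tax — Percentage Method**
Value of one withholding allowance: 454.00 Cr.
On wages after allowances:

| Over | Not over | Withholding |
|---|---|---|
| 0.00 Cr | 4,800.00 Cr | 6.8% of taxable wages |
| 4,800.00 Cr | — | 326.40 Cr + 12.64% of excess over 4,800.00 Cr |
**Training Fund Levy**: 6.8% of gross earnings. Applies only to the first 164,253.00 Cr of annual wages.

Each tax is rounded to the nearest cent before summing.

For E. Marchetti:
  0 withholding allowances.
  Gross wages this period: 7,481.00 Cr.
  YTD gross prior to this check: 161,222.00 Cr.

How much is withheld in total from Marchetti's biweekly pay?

Income Tax: taxable = 7,481.00 Cr
  326.40 Cr + 12.64% × (7,481.00 Cr − 4,800.00 Cr) = 326.40 Cr + 12.64% × 2,681.00 Cr = 665.28 Cr
Training Fund Levy: cap 164,253.00 Cr − YTD 161,222.00 Cr = 3,031.00 Cr subject; 6.8% × 3,031.00 Cr = 206.11 Cr
Total: 665.28 Cr + 206.11 Cr = 871.39 Cr

871.39 Cr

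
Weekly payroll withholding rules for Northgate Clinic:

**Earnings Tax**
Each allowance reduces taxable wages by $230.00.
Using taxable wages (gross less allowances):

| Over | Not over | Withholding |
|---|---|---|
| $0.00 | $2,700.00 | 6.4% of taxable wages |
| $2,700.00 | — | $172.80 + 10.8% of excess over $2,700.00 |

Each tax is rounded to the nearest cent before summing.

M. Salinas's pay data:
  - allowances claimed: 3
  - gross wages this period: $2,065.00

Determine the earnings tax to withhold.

Earnings Tax: taxable = $2,065.00 − 3×$230.00 = $1,375.00
  6.4% × $1,375.00 = $88.00

$88.00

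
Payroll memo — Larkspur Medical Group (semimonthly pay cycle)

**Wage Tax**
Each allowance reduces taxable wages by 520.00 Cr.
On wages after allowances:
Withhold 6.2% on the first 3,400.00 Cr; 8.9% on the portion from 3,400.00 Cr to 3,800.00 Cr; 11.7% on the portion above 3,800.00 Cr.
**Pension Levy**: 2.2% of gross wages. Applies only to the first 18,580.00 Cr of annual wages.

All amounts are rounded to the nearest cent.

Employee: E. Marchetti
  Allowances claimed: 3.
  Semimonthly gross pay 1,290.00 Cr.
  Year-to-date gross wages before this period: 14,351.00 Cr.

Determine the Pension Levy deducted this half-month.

28.38 Cr

Pension Levy: 2.2% × 1,290.00 Cr = 28.38 Cr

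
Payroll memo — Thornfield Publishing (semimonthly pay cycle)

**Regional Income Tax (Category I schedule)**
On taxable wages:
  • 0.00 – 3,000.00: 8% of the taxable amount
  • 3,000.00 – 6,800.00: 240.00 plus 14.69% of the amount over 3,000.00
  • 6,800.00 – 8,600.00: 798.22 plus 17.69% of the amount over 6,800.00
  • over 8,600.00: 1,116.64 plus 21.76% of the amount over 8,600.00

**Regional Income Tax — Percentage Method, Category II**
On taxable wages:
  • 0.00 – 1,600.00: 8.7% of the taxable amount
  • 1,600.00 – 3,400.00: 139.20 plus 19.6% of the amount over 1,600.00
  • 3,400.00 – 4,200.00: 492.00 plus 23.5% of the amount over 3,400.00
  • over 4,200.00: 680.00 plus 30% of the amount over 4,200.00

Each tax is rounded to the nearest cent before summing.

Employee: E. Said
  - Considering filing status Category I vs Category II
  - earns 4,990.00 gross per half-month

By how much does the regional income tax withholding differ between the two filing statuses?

Regional Income Tax (Category I): taxable = 4,990.00
  240.00 + 14.69% × (4,990.00 − 3,000.00) = 240.00 + 14.69% × 1,990.00 = 532.33
Regional Income Tax (Category II): taxable = 4,990.00
  680.00 + 30% × (4,990.00 − 4,200.00) = 680.00 + 30% × 790.00 = 917.00
Difference: |532.33 − 917.00| = 384.67 (higher under Category II)

384.67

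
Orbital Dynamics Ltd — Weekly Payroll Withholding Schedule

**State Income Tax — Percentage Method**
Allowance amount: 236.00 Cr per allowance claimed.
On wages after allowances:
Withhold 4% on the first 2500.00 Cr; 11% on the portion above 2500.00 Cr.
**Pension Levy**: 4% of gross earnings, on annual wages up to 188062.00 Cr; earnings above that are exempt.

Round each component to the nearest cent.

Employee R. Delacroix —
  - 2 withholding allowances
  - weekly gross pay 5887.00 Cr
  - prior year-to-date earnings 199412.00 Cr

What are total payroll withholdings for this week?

420.65 Cr

State Income Tax: taxable = 5887.00 Cr − 2×236.00 Cr = 5415.00 Cr
  100.00 Cr + 11% × (5415.00 Cr − 2500.00 Cr) = 100.00 Cr + 11% × 2915.00 Cr = 420.65 Cr
Pension Levy: YTD 199412.00 Cr ≥ cap 188062.00 Cr → 0.00 Cr
Total: 420.65 Cr + 0.00 Cr = 420.65 Cr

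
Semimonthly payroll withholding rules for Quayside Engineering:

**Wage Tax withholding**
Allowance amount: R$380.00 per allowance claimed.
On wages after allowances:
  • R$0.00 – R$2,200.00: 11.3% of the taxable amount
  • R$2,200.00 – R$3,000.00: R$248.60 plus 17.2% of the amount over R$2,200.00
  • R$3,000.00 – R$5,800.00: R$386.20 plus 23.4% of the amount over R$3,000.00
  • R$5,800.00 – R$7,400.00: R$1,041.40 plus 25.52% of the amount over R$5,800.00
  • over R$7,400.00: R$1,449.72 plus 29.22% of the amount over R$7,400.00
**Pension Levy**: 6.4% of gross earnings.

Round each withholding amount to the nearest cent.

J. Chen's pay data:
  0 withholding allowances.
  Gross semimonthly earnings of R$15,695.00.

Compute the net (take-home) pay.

Wage Tax: taxable = R$15,695.00
  R$1,449.72 + 29.22% × (R$15,695.00 − R$7,400.00) = R$1,449.72 + 29.22% × R$8,295.00 = R$3,873.52
Pension Levy: 6.4% × R$15,695.00 = R$1,004.48
Total withheld: R$3,873.52 + R$1,004.48 = R$4,878.00
Net pay: R$15,695.00 − R$4,878.00 = R$10,817.00

R$10,817.00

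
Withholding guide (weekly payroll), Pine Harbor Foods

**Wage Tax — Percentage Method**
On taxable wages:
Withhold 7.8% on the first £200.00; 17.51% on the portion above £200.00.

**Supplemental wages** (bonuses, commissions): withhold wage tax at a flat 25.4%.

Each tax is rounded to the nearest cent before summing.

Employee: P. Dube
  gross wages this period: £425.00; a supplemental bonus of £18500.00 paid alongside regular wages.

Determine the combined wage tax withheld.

£4754.00

Wage Tax: taxable = £425.00
  £15.60 + 17.51% × (£425.00 − £200.00) = £15.60 + 17.51% × £225.00 = £55.00
Supplemental (25.4% flat on bonus): 25.4% × £18500.00 = £4699.00
Total wage tax: £55.00 + £4699.00 = £4754.00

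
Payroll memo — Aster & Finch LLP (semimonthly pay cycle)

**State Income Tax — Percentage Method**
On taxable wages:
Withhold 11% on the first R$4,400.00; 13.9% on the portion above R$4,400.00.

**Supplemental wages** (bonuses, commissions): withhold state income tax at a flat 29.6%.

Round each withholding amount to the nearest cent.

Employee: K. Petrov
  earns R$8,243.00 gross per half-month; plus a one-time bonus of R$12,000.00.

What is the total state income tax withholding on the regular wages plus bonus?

R$4,570.18

State Income Tax: taxable = R$8,243.00
  R$484.00 + 13.9% × (R$8,243.00 − R$4,400.00) = R$484.00 + 13.9% × R$3,843.00 = R$1,018.18
Supplemental (29.6% flat on bonus): 29.6% × R$12,000.00 = R$3,552.00
Total state income tax: R$1,018.18 + R$3,552.00 = R$4,570.18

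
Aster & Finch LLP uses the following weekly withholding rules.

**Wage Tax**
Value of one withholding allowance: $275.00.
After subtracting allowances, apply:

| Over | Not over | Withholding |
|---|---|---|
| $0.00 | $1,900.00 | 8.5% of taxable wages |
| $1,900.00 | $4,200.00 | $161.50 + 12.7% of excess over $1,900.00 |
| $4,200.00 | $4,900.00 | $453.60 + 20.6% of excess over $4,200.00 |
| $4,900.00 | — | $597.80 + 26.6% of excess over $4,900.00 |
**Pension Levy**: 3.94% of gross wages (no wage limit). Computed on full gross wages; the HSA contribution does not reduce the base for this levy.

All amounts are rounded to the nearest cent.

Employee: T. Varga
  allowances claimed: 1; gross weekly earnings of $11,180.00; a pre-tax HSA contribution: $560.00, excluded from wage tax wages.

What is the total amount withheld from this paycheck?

$2,486.66

Wage Tax: taxable = $11,180.00 − $560.00 − 1×$275.00 = $10,345.00
  $597.80 + 26.6% × ($10,345.00 − $4,900.00) = $597.80 + 26.6% × $5,445.00 = $2,046.17
Pension Levy: 3.94% × $11,180.00 = $440.49
Total: $2,046.17 + $440.49 = $2,486.66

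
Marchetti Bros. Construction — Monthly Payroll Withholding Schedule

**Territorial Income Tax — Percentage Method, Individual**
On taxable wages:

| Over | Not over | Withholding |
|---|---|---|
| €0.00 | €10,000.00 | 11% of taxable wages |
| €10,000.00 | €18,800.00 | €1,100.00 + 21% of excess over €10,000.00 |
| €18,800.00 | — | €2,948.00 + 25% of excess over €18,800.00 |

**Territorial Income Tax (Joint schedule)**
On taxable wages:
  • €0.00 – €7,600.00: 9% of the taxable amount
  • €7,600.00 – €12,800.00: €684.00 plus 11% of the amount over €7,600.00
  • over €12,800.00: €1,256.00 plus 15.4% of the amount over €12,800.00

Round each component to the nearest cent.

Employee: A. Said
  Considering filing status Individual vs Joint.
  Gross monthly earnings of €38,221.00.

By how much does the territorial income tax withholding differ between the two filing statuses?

€2,632.42

Territorial Income Tax (Individual): taxable = €38,221.00
  €2,948.00 + 25% × (€38,221.00 − €18,800.00) = €2,948.00 + 25% × €19,421.00 = €7,803.25
Territorial Income Tax (Joint): taxable = €38,221.00
  €1,256.00 + 15.4% × (€38,221.00 − €12,800.00) = €1,256.00 + 15.4% × €25,421.00 = €5,170.83
Difference: |€7,803.25 − €5,170.83| = €2,632.42 (higher under Individual)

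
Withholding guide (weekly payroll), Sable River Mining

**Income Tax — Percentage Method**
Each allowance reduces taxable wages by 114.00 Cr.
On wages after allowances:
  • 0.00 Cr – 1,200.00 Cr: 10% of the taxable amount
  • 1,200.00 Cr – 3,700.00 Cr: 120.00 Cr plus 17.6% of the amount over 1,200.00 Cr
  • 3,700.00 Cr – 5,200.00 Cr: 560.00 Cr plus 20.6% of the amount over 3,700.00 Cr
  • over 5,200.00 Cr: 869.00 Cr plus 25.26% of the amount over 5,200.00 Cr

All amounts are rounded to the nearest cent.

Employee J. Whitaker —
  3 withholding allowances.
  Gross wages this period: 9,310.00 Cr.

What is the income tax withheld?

1,820.80 Cr

Income Tax: taxable = 9,310.00 Cr − 3×114.00 Cr = 8,968.00 Cr
  869.00 Cr + 25.26% × (8,968.00 Cr − 5,200.00 Cr) = 869.00 Cr + 25.26% × 3,768.00 Cr = 1,820.80 Cr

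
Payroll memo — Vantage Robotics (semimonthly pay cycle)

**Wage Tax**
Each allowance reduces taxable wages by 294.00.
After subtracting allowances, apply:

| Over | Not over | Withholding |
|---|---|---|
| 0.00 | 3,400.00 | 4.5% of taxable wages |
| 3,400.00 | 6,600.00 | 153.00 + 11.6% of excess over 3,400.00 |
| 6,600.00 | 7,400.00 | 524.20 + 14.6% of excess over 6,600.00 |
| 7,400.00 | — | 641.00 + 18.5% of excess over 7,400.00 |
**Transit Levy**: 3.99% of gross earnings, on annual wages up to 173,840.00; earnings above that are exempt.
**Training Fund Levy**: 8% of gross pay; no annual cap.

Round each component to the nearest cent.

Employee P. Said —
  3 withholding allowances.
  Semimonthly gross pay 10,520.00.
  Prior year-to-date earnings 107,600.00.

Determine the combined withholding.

Wage Tax: taxable = 10,520.00 − 3×294.00 = 9,638.00
  641.00 + 18.5% × (9,638.00 − 7,400.00) = 641.00 + 18.5% × 2,238.00 = 1,055.03
Transit Levy: 3.99% × 10,520.00 = 419.75
Training Fund Levy: 8% × 10,520.00 = 841.60
Total: 1,055.03 + 419.75 + 841.60 = 2,316.38

2,316.38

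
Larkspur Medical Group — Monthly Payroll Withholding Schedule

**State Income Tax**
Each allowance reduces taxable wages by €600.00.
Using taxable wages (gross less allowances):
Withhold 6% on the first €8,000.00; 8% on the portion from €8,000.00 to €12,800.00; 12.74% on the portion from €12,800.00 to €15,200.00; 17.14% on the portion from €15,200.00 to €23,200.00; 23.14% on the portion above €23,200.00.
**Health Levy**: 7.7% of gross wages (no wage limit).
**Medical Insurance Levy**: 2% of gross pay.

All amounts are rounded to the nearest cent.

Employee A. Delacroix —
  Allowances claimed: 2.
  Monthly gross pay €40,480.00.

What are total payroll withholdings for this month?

State Income Tax: taxable = €40,480.00 − 2×€600.00 = €39,280.00
  €2,540.96 + 23.14% × (€39,280.00 − €23,200.00) = €2,540.96 + 23.14% × €16,080.00 = €6,261.87
Health Levy: 7.7% × €40,480.00 = €3,116.96
Medical Insurance Levy: 2% × €40,480.00 = €809.60
Total: €6,261.87 + €3,116.96 + €809.60 = €10,188.43

€10,188.43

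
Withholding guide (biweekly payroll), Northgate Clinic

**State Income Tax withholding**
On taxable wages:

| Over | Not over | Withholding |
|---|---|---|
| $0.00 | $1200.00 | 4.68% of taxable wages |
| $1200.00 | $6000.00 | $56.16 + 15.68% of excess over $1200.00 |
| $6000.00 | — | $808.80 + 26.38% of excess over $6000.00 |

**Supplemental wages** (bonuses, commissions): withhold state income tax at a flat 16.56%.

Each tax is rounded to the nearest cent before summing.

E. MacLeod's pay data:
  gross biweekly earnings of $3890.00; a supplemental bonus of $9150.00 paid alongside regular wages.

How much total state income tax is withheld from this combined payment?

State Income Tax: taxable = $3890.00
  $56.16 + 15.68% × ($3890.00 − $1200.00) = $56.16 + 15.68% × $2690.00 = $477.95
Supplemental (16.56% flat on bonus): 16.56% × $9150.00 = $1515.24
Total state income tax: $477.95 + $1515.24 = $1993.19

$1993.19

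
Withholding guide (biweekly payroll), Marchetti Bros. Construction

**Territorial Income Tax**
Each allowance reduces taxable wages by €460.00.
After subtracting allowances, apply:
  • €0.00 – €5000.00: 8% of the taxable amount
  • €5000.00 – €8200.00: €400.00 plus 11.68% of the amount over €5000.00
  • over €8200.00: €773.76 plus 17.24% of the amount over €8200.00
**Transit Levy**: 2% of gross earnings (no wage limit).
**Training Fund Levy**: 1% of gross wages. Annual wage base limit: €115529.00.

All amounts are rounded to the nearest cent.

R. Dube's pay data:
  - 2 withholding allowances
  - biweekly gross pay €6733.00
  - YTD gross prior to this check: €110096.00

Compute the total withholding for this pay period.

€683.95

Territorial Income Tax: taxable = €6733.00 − 2×€460.00 = €5813.00
  €400.00 + 11.68% × (€5813.00 − €5000.00) = €400.00 + 11.68% × €813.00 = €494.96
Transit Levy: 2% × €6733.00 = €134.66
Training Fund Levy: cap €115529.00 − YTD €110096.00 = €5433.00 subject; 1% × €5433.00 = €54.33
Total: €494.96 + €134.66 + €54.33 = €683.95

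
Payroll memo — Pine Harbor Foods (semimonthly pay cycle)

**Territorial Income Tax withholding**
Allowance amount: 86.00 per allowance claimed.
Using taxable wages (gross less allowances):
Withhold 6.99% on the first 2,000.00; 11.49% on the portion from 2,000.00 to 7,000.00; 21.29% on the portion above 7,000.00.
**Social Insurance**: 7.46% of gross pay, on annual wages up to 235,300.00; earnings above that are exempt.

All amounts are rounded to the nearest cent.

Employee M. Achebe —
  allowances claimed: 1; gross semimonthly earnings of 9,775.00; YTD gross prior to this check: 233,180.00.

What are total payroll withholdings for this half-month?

1,444.94

Territorial Income Tax: taxable = 9,775.00 − 1×86.00 = 9,689.00
  714.30 + 21.29% × (9,689.00 − 7,000.00) = 714.30 + 21.29% × 2,689.00 = 1,286.79
Social Insurance: cap 235,300.00 − YTD 233,180.00 = 2,120.00 subject; 7.46% × 2,120.00 = 158.15
Total: 1,286.79 + 158.15 = 1,444.94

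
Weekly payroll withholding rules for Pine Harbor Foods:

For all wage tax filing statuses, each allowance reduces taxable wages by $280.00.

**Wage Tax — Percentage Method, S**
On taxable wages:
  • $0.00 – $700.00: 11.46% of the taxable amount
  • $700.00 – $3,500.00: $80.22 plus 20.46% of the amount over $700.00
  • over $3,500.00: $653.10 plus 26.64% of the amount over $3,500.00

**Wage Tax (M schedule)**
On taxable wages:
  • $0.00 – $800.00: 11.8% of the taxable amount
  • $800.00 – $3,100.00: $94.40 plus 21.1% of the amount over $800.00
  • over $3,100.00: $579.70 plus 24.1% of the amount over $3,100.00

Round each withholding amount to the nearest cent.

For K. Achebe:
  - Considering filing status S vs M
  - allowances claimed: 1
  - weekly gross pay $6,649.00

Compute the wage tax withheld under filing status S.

Wage Tax (S): taxable = $6,649.00 − 1×$280.00 = $6,369.00
  $653.10 + 26.64% × ($6,369.00 − $3,500.00) = $653.10 + 26.64% × $2,869.00 = $1,417.40

$1,417.40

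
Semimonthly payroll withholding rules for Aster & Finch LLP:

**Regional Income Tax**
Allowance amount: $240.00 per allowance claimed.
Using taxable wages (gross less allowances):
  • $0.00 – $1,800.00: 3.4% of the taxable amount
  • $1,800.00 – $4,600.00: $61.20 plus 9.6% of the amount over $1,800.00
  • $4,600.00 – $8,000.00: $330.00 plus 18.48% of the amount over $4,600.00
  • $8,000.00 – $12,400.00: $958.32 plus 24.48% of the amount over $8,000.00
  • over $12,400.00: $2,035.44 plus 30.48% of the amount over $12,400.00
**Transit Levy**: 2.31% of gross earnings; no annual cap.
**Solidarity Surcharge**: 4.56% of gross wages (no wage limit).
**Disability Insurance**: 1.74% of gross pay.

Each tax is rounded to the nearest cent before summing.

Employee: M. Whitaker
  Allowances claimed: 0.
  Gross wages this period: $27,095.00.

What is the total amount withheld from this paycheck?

Regional Income Tax: taxable = $27,095.00
  $2,035.44 + 30.48% × ($27,095.00 − $12,400.00) = $2,035.44 + 30.48% × $14,695.00 = $6,514.48
Transit Levy: 2.31% × $27,095.00 = $625.89
Solidarity Surcharge: 4.56% × $27,095.00 = $1,235.53
Disability Insurance: 1.74% × $27,095.00 = $471.45
Total: $6,514.48 + $625.89 + $1,235.53 + $471.45 = $8,847.35

$8,847.35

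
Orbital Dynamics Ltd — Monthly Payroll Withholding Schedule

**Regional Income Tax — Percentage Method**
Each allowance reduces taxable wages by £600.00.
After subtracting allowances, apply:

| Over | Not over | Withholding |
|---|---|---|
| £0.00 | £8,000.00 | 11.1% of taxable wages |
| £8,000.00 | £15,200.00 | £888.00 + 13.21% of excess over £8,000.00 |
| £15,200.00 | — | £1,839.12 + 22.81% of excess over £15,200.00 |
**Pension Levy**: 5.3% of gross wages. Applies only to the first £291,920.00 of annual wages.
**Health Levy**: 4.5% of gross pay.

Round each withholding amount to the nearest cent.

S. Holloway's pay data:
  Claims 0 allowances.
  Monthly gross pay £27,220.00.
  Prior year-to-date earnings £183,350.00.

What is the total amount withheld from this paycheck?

Regional Income Tax: taxable = £27,220.00
  £1,839.12 + 22.81% × (£27,220.00 − £15,200.00) = £1,839.12 + 22.81% × £12,020.00 = £4,580.88
Pension Levy: 5.3% × £27,220.00 = £1,442.66
Health Levy: 4.5% × £27,220.00 = £1,224.90
Total: £4,580.88 + £1,442.66 + £1,224.90 = £7,248.44

£7,248.44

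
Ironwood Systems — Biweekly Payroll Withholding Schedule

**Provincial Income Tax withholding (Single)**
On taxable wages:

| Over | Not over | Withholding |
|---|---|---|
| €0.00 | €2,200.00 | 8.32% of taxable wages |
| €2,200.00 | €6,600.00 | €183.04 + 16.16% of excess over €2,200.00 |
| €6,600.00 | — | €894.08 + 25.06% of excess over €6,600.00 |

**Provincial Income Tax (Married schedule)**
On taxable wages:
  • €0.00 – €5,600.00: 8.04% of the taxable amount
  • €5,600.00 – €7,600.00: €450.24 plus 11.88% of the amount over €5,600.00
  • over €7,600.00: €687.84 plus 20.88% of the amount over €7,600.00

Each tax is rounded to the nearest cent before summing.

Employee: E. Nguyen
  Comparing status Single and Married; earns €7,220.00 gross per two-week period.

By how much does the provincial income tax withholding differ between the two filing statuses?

Provincial Income Tax (Single): taxable = €7,220.00
  €894.08 + 25.06% × (€7,220.00 − €6,600.00) = €894.08 + 25.06% × €620.00 = €1,049.45
Provincial Income Tax (Married): taxable = €7,220.00
  €450.24 + 11.88% × (€7,220.00 − €5,600.00) = €450.24 + 11.88% × €1,620.00 = €642.70
Difference: |€1,049.45 − €642.70| = €406.75 (higher under Single)

€406.75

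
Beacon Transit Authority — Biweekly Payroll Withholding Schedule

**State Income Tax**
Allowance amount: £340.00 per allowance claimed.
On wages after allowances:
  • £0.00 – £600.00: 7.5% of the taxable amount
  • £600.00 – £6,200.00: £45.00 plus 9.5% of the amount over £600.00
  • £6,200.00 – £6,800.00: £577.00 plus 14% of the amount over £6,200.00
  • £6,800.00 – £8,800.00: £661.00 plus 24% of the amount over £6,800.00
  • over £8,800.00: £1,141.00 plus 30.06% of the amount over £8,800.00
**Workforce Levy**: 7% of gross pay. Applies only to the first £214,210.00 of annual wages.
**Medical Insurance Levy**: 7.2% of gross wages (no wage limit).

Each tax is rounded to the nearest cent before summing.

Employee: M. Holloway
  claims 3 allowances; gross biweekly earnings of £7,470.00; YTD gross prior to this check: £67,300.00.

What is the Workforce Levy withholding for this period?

£522.90

Workforce Levy: 7% × £7,470.00 = £522.90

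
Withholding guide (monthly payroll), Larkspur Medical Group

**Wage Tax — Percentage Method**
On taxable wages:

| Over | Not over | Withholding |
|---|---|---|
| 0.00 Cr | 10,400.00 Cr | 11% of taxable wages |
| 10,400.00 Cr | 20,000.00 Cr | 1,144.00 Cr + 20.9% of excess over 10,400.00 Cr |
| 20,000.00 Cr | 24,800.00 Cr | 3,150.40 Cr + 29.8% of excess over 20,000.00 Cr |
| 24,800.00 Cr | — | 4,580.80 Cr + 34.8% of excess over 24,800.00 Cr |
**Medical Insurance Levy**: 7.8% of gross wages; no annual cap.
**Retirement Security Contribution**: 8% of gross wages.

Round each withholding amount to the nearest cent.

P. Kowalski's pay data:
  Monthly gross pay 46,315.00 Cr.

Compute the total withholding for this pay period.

Wage Tax: taxable = 46,315.00 Cr
  4,580.80 Cr + 34.8% × (46,315.00 Cr − 24,800.00 Cr) = 4,580.80 Cr + 34.8% × 21,515.00 Cr = 12,068.02 Cr
Medical Insurance Levy: 7.8% × 46,315.00 Cr = 3,612.57 Cr
Retirement Security Contribution: 8% × 46,315.00 Cr = 3,705.20 Cr
Total: 12,068.02 Cr + 3,612.57 Cr + 3,705.20 Cr = 19,385.79 Cr

19,385.79 Cr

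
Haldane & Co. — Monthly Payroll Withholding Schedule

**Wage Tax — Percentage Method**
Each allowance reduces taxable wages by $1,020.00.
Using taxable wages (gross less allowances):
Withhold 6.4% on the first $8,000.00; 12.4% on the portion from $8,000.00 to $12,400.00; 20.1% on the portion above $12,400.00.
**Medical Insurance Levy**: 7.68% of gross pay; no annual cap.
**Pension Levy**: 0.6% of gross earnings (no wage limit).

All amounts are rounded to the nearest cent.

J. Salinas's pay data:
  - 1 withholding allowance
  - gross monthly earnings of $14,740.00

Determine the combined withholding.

$2,543.39

Wage Tax: taxable = $14,740.00 − 1×$1,020.00 = $13,720.00
  $1,057.60 + 20.1% × ($13,720.00 − $12,400.00) = $1,057.60 + 20.1% × $1,320.00 = $1,322.92
Medical Insurance Levy: 7.68% × $14,740.00 = $1,132.03
Pension Levy: 0.6% × $14,740.00 = $88.44
Total: $1,322.92 + $1,132.03 + $88.44 = $2,543.39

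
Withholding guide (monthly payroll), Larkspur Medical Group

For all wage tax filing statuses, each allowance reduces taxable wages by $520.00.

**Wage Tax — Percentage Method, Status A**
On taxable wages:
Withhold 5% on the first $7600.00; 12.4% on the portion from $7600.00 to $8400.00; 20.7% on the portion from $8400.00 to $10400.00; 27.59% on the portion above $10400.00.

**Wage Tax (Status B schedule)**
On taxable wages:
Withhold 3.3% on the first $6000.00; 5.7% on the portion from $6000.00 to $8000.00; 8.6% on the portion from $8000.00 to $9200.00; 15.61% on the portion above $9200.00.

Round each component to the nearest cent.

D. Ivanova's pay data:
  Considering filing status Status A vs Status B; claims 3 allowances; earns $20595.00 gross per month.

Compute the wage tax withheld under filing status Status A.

Wage Tax (Status A): taxable = $20595.00 − 3×$520.00 = $19035.00
  $893.20 + 27.59% × ($19035.00 − $10400.00) = $893.20 + 27.59% × $8635.00 = $3275.60

$3275.60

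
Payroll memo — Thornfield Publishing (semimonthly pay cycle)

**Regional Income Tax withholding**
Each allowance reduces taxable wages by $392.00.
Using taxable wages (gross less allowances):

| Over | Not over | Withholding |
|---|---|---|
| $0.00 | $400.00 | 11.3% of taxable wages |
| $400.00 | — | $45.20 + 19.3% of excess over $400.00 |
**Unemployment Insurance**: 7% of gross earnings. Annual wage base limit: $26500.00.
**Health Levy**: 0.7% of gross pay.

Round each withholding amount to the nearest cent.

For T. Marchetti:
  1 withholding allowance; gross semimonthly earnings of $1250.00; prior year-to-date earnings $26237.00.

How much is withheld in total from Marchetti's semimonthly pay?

$160.75

Regional Income Tax: taxable = $1250.00 − 1×$392.00 = $858.00
  $45.20 + 19.3% × ($858.00 − $400.00) = $45.20 + 19.3% × $458.00 = $133.59
Unemployment Insurance: cap $26500.00 − YTD $26237.00 = $263.00 subject; 7% × $263.00 = $18.41
Health Levy: 0.7% × $1250.00 = $8.75
Total: $133.59 + $18.41 + $8.75 = $160.75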